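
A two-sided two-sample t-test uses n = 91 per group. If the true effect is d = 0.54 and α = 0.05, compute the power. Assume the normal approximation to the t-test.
Power ≈ 0.95

Power calculation (two-sample t-test, normal approximation):
z_β = d · √(n/2) - z_{α/2}
z_β = 0.54 · √(91/2) - 1.960
z_β = 0.54 · 6.745 - 1.960
z_β = 1.683

Power = Φ(z_β) = Φ(1.683) ≈ 0.954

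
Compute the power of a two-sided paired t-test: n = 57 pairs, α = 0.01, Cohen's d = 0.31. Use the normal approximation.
Power ≈ 0.41

Power calculation (paired t-test, normal approximation):
z_β = d · √n - z_{α/2}
z_β = 0.31 · √57 - 2.576
z_β = 0.31 · 7.550 - 2.576
z_β = -0.235

Power = Φ(z_β) = Φ(-0.235) ≈ 0.407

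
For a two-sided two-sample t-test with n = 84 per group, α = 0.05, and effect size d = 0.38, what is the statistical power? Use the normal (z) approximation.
Power ≈ 0.69

Power calculation (two-sample t-test, normal approximation):
z_β = d · √(n/2) - z_{α/2}
z_β = 0.38 · √(84/2) - 1.960
z_β = 0.38 · 6.481 - 1.960
z_β = 0.503

Power = Φ(z_β) = Φ(0.503) ≈ 0.692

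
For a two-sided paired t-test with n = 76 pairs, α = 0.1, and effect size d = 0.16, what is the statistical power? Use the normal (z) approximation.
Power ≈ 0.40

Power calculation (paired t-test, normal approximation):
z_β = d · √n - z_{α/2}
z_β = 0.16 · √76 - 1.645
z_β = 0.16 · 8.718 - 1.645
z_β = -0.250

Power = Φ(z_β) = Φ(-0.250) ≈ 0.401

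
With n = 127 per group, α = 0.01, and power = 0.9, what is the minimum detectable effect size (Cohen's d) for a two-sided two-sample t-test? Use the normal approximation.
d ≈ 0.48

Minimum detectable effect (two-sample t-test, normal approximation):
d = (z_{α/2} + z_β) / √(n/2)
d = (2.576 + 1.282) / √(127/2)
d = 3.857 / 7.969
d ≈ 0.48

By Cohen's convention (0.2 small / 0.5 medium / 0.8 large): small effect.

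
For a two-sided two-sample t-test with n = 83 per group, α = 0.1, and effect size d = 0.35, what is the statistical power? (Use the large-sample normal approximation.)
Power ≈ 0.73

Power calculation (two-sample t-test, normal approximation):
z_β = d · √(n/2) - z_{α/2}
z_β = 0.35 · √(83/2) - 1.645
z_β = 0.35 · 6.442 - 1.645
z_β = 0.610

Power = Φ(z_β) = Φ(0.610) ≈ 0.729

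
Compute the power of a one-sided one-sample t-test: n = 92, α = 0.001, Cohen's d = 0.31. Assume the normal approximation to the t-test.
Power ≈ 0.45

Power calculation (one-sample t-test, normal approximation):
z_β = d · √n - z_α
z_β = 0.31 · √92 - 3.090
z_β = 0.31 · 9.592 - 3.090
z_β = -0.117

Power = Φ(z_β) = Φ(-0.117) ≈ 0.454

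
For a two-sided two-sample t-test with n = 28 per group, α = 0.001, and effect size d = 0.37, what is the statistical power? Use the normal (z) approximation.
Power ≈ 0.03

Power calculation (two-sample t-test, normal approximation):
z_β = d · √(n/2) - z_{α/2}
z_β = 0.37 · √(28/2) - 3.291
z_β = 0.37 · 3.742 - 3.291
z_β = -1.906

Power = Φ(z_β) = Φ(-1.906) ≈ 0.028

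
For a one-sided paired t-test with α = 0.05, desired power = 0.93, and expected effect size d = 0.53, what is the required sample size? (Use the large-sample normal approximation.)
n = 35 pairs

Sample size formula (paired t-test, normal approximation):
n = ((z_α + z_β) / d)²

z_α = 1.645 (for α = 0.05, one-sided)
z_β = 1.476 (for power = 0.93)
d = 0.53

n = ((1.645 + 1.476) / 0.53)²
n = (5.889)²
n ≈ 34.68
Round up to the next whole number: n = 35 pairs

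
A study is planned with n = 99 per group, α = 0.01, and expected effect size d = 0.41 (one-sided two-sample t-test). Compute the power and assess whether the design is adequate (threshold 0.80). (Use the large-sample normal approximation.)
Power ≈ 0.71; the study is underpowered (power < 0.80)

Power calculation (two-sample t-test, normal approximation):
z_β = d · √(n/2) - z_α
z_β = 0.41 · √(99/2) - 2.326
z_β = 0.41 · 7.036 - 2.326
z_β = 0.558

Power = Φ(z_β) = Φ(0.558) ≈ 0.712

Effect size d = 0.41 is small by Cohen's convention (0.2/0.5/0.8).

Threshold: power ≥ 0.80 is conventionally adequate.
Power ≈ 0.71 → the study is underpowered (power < 0.80).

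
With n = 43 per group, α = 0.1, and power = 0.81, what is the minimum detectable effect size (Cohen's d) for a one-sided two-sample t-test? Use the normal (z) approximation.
d ≈ 0.47

Minimum detectable effect (two-sample t-test, normal approximation):
d = (z_α + z_β) / √(n/2)
d = (1.282 + 0.878) / √(43/2)
d = 2.159 / 4.637
d ≈ 0.47

By Cohen's convention (0.2 small / 0.5 medium / 0.8 large): small effect.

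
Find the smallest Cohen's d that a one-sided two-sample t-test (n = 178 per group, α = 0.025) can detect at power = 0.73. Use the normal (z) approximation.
d ≈ 0.27

Minimum detectable effect (two-sample t-test, normal approximation):
d = (z_α + z_β) / √(n/2)
d = (1.960 + 0.613) / √(178/2)
d = 2.573 / 9.434
d ≈ 0.27

By Cohen's convention (0.2 small / 0.5 medium / 0.8 large): small effect.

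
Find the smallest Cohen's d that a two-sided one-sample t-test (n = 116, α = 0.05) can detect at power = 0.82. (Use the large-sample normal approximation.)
d ≈ 0.27

Minimum detectable effect (one-sample t-test, normal approximation):
d = (z_{α/2} + z_β) / √n
d = (1.960 + 0.915) / √116
d = 2.875 / 10.770
d ≈ 0.27

By Cohen's convention (0.2 small / 0.5 medium / 0.8 large): small effect.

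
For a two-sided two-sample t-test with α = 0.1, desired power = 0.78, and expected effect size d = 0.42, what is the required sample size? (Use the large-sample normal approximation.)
n = 67 per group

Sample size formula (two-sample t-test, normal approximation):
n = 2 · ((z_{α/2} + z_β) / d)²

z_{α/2} = 1.645 (for α = 0.1, two-sided)
z_β = 0.772 (for power = 0.78)
d = 0.42

n = 2 · ((1.645 + 0.772) / 0.42)²
n = 2 · (5.755)²
n ≈ 66.24
Round up to the next whole number: n = 67 per group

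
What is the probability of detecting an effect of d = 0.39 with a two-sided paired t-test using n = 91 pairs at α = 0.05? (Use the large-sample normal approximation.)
Power ≈ 0.96

Power calculation (paired t-test, normal approximation):
z_β = d · √n - z_{α/2}
z_β = 0.39 · √91 - 1.960
z_β = 0.39 · 9.539 - 1.960
z_β = 1.760

Power = Φ(z_β) = Φ(1.760) ≈ 0.961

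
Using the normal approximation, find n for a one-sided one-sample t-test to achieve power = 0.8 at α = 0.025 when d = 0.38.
n = 55

Sample size formula (one-sample t-test, normal approximation):
n = ((z_α + z_β) / d)²

z_α = 1.960 (for α = 0.025, one-sided)
z_β = 0.842 (for power = 0.8)
d = 0.38

n = ((1.960 + 0.842) / 0.38)²
n = (7.374)²
n ≈ 54.38
Round up to the next whole number: n = 55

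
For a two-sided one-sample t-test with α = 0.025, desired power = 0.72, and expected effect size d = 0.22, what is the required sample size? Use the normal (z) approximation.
n = 165

Sample size formula (one-sample t-test, normal approximation):
n = ((z_{α/2} + z_β) / d)²

z_{α/2} = 2.241 (for α = 0.025, two-sided)
z_β = 0.583 (for power = 0.72)
d = 0.22

n = ((2.241 + 0.583) / 0.22)²
n = (12.836)²
n ≈ 164.76
Round up to the next whole number: n = 165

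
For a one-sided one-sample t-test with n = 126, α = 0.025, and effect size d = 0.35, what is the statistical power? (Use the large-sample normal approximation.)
Power ≈ 0.98

Power calculation (one-sample t-test, normal approximation):
z_β = d · √n - z_α
z_β = 0.35 · √126 - 1.960
z_β = 0.35 · 11.225 - 1.960
z_β = 1.969

Power = Φ(z_β) = Φ(1.969) ≈ 0.976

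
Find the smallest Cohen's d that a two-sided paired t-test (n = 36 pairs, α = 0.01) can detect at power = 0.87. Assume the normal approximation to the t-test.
d ≈ 0.62

Minimum detectable effect (paired t-test, normal approximation):
d = (z_{α/2} + z_β) / √n
d = (2.576 + 1.126) / √36
d = 3.702 / 6.000
d ≈ 0.62

By Cohen's convention (0.2 small / 0.5 medium / 0.8 large): medium effect.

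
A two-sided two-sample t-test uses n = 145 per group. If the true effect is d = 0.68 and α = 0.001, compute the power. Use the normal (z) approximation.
Power ≈ 0.99

Power calculation (two-sample t-test, normal approximation):
z_β = d · √(n/2) - z_{α/2}
z_β = 0.68 · √(145/2) - 3.291
z_β = 0.68 · 8.515 - 3.291
z_β = 2.499

Power = Φ(z_β) = Φ(2.499) ≈ 0.994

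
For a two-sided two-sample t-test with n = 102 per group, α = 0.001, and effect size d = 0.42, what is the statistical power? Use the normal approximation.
Power ≈ 0.39

Power calculation (two-sample t-test, normal approximation):
z_β = d · √(n/2) - z_{α/2}
z_β = 0.42 · √(102/2) - 3.291
z_β = 0.42 · 7.141 - 3.291
z_β = -0.291

Power = Φ(z_β) = Φ(-0.291) ≈ 0.385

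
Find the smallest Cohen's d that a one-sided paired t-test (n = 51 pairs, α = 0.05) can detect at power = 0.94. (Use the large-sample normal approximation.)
d ≈ 0.45

Minimum detectable effect (paired t-test, normal approximation):
d = (z_α + z_β) / √n
d = (1.645 + 1.555) / √51
d = 3.200 / 7.141
d ≈ 0.45

By Cohen's convention (0.2 small / 0.5 medium / 0.8 large): small effect.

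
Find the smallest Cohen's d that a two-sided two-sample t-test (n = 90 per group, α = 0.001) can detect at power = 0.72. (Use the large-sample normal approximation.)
d ≈ 0.58

Minimum detectable effect (two-sample t-test, normal approximation):
d = (z_{α/2} + z_β) / √(n/2)
d = (3.291 + 0.583) / √(90/2)
d = 3.873 / 6.708
d ≈ 0.58

By Cohen's convention (0.2 small / 0.5 medium / 0.8 large): medium effect.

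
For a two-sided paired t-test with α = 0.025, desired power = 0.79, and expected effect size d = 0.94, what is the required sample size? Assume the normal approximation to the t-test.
n = 11 pairs

Sample size formula (paired t-test, normal approximation):
n = ((z_{α/2} + z_β) / d)²

z_{α/2} = 2.241 (for α = 0.025, two-sided)
z_β = 0.806 (for power = 0.79)
d = 0.94

n = ((2.241 + 0.806) / 0.94)²
n = (3.241)²
n ≈ 10.50
Round up to the next whole number: n = 11 pairs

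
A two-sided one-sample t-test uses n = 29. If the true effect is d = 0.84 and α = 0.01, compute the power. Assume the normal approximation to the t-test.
Power ≈ 0.97

Power calculation (one-sample t-test, normal approximation):
z_β = d · √n - z_{α/2}
z_β = 0.84 · √29 - 2.576
z_β = 0.84 · 5.385 - 2.576
z_β = 1.948

Power = Φ(z_β) = Φ(1.948) ≈ 0.974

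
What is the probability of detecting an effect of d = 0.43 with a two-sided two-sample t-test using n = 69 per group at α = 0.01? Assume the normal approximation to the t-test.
Power ≈ 0.48

Power calculation (two-sample t-test, normal approximation):
z_β = d · √(n/2) - z_{α/2}
z_β = 0.43 · √(69/2) - 2.576
z_β = 0.43 · 5.874 - 2.576
z_β = -0.050

Power = Φ(z_β) = Φ(-0.050) ≈ 0.480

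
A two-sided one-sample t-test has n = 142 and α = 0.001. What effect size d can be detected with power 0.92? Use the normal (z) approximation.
d ≈ 0.39

Minimum detectable effect (one-sample t-test, normal approximation):
d = (z_{α/2} + z_β) / √n
d = (3.291 + 1.405) / √142
d = 4.696 / 11.916
d ≈ 0.39

By Cohen's convention (0.2 small / 0.5 medium / 0.8 large): small effect.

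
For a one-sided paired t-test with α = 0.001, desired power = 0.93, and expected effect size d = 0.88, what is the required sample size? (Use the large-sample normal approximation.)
n = 27 pairs

Sample size formula (paired t-test, normal approximation):
n = ((z_α + z_β) / d)²

z_α = 3.090 (for α = 0.001, one-sided)
z_β = 1.476 (for power = 0.93)
d = 0.88

n = ((3.090 + 1.476) / 0.88)²
n = (5.189)²
n ≈ 26.93
Round up to the next whole number: n = 27 pairs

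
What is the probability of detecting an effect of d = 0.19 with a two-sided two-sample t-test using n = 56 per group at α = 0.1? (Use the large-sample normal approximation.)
Power ≈ 0.26

Power calculation (two-sample t-test, normal approximation):
z_β = d · √(n/2) - z_{α/2}
z_β = 0.19 · √(56/2) - 1.645
z_β = 0.19 · 5.292 - 1.645
z_β = -0.639

Power = Φ(z_β) = Φ(-0.639) ≈ 0.261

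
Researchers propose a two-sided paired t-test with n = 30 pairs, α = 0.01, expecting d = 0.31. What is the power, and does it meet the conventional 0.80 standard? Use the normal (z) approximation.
Power ≈ 0.19; the study is underpowered (power < 0.80)

Power calculation (paired t-test, normal approximation):
z_β = d · √n - z_{α/2}
z_β = 0.31 · √30 - 2.576
z_β = 0.31 · 5.477 - 2.576
z_β = -0.878

Power = Φ(z_β) = Φ(-0.878) ≈ 0.190

Effect size d = 0.31 is small by Cohen's convention (0.2/0.5/0.8).

Threshold: power ≥ 0.80 is conventionally adequate.
Power ≈ 0.19 → the study is underpowered (power < 0.80).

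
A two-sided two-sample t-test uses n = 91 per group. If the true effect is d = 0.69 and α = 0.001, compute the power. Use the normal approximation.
Power ≈ 0.91

Power calculation (two-sample t-test, normal approximation):
z_β = d · √(n/2) - z_{α/2}
z_β = 0.69 · √(91/2) - 3.291
z_β = 0.69 · 6.745 - 3.291
z_β = 1.364

Power = Φ(z_β) = Φ(1.364) ≈ 0.914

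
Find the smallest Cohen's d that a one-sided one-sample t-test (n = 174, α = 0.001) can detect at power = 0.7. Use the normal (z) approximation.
d ≈ 0.27

Minimum detectable effect (one-sample t-test, normal approximation):
d = (z_α + z_β) / √n
d = (3.090 + 0.524) / √174
d = 3.615 / 13.191
d ≈ 0.27

By Cohen's convention (0.2 small / 0.5 medium / 0.8 large): small effect.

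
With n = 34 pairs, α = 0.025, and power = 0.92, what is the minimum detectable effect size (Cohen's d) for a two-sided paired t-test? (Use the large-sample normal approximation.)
d ≈ 0.63

Minimum detectable effect (paired t-test, normal approximation):
d = (z_{α/2} + z_β) / √n
d = (2.241 + 1.405) / √34
d = 3.646 / 5.831
d ≈ 0.63

By Cohen's convention (0.2 small / 0.5 medium / 0.8 large): medium effect.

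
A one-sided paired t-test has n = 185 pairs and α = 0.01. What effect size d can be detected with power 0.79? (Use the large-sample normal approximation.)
d ≈ 0.23

Minimum detectable effect (paired t-test, normal approximation):
d = (z_α + z_β) / √n
d = (2.326 + 0.806) / √185
d = 3.133 / 13.601
d ≈ 0.23

By Cohen's convention (0.2 small / 0.5 medium / 0.8 large): small effect.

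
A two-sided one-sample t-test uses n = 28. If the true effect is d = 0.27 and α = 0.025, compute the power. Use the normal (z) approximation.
Power ≈ 0.21

Power calculation (one-sample t-test, normal approximation):
z_β = d · √n - z_{α/2}
z_β = 0.27 · √28 - 2.241
z_β = 0.27 · 5.292 - 2.241
z_β = -0.813

Power = Φ(z_β) = Φ(-0.813) ≈ 0.208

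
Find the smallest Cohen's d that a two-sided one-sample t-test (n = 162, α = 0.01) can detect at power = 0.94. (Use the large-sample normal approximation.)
d ≈ 0.32

Minimum detectable effect (one-sample t-test, normal approximation):
d = (z_{α/2} + z_β) / √n
d = (2.576 + 1.555) / √162
d = 4.131 / 12.728
d ≈ 0.32

By Cohen's convention (0.2 small / 0.5 medium / 0.8 large): small effect.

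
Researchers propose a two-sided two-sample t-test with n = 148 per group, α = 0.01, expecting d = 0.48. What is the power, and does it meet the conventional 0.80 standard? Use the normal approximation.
Power ≈ 0.94; the study is adequately powered (power ≥ 0.80)

Power calculation (two-sample t-test, normal approximation):
z_β = d · √(n/2) - z_{α/2}
z_β = 0.48 · √(148/2) - 2.576
z_β = 0.48 · 8.602 - 2.576
z_β = 1.553

Power = Φ(z_β) = Φ(1.553) ≈ 0.940

Effect size d = 0.48 is small by Cohen's convention (0.2/0.5/0.8).

Threshold: power ≥ 0.80 is conventionally adequate.
Power ≈ 0.94 → the study is adequately powered (power ≥ 0.80).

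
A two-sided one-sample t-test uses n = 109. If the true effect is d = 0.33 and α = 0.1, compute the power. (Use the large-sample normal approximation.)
Power ≈ 0.96

Power calculation (one-sample t-test, normal approximation):
z_β = d · √n - z_{α/2}
z_β = 0.33 · √109 - 1.645
z_β = 0.33 · 10.440 - 1.645
z_β = 1.800

Power = Φ(z_β) = Φ(1.800) ≈ 0.964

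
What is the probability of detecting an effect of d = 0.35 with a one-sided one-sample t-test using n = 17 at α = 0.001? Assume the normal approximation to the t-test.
Power ≈ 0.05

Power calculation (one-sample t-test, normal approximation):
z_β = d · √n - z_α
z_β = 0.35 · √17 - 3.090
z_β = 0.35 · 4.123 - 3.090
z_β = -1.647

Power = Φ(z_β) = Φ(-1.647) ≈ 0.050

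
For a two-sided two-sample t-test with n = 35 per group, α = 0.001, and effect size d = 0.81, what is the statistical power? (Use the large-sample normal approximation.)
Power ≈ 0.54

Power calculation (two-sample t-test, normal approximation):
z_β = d · √(n/2) - z_{α/2}
z_β = 0.81 · √(35/2) - 3.291
z_β = 0.81 · 4.183 - 3.291
z_β = 0.098

Power = Φ(z_β) = Φ(0.098) ≈ 0.539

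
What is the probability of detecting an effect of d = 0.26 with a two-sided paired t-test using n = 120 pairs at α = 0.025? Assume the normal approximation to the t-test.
Power ≈ 0.73

Power calculation (paired t-test, normal approximation):
z_β = d · √n - z_{α/2}
z_β = 0.26 · √120 - 2.241
z_β = 0.26 · 10.954 - 2.241
z_β = 0.607

Power = Φ(z_β) = Φ(0.607) ≈ 0.728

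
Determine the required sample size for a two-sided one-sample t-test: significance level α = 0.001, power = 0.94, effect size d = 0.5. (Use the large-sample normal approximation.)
n = 94

Sample size formula (one-sample t-test, normal approximation):
n = ((z_{α/2} + z_β) / d)²

z_{α/2} = 3.291 (for α = 0.001, two-sided)
z_β = 1.555 (for power = 0.94)
d = 0.5

n = ((3.291 + 1.555) / 0.5)²
n = (9.692)²
n ≈ 93.93
Round up to the next whole number: n = 94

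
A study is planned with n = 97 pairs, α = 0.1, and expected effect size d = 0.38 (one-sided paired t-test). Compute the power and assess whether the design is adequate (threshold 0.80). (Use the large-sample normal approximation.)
Power ≈ 0.99; the study is adequately powered (power ≥ 0.80)

Power calculation (paired t-test, normal approximation):
z_β = d · √n - z_α
z_β = 0.38 · √97 - 1.282
z_β = 0.38 · 9.849 - 1.282
z_β = 2.461

Power = Φ(z_β) = Φ(2.461) ≈ 0.993

Effect size d = 0.38 is small by Cohen's convention (0.2/0.5/0.8).

Threshold: power ≥ 0.80 is conventionally adequate.
Power ≈ 0.99 → the study is adequately powered (power ≥ 0.80).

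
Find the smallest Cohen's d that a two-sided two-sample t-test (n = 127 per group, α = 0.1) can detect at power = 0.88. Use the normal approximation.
d ≈ 0.35

Minimum detectable effect (two-sample t-test, normal approximation):
d = (z_{α/2} + z_β) / √(n/2)
d = (1.645 + 1.175) / √(127/2)
d = 2.820 / 7.969
d ≈ 0.35

By Cohen's convention (0.2 small / 0.5 medium / 0.8 large): small effect.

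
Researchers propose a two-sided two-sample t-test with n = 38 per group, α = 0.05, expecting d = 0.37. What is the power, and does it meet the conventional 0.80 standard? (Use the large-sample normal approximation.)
Power ≈ 0.36; the study is underpowered (power < 0.80)

Power calculation (two-sample t-test, normal approximation):
z_β = d · √(n/2) - z_{α/2}
z_β = 0.37 · √(38/2) - 1.960
z_β = 0.37 · 4.359 - 1.960
z_β = -0.347

Power = Φ(z_β) = Φ(-0.347) ≈ 0.364

Effect size d = 0.37 is small by Cohen's convention (0.2/0.5/0.8).

Threshold: power ≥ 0.80 is conventionally adequate.
Power ≈ 0.36 → the study is underpowered (power < 0.80).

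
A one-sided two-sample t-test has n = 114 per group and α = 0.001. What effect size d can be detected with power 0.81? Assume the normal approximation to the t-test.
d ≈ 0.53

Minimum detectable effect (two-sample t-test, normal approximation):
d = (z_α + z_β) / √(n/2)
d = (3.090 + 0.878) / √(114/2)
d = 3.968 / 7.550
d ≈ 0.53

By Cohen's convention (0.2 small / 0.5 medium / 0.8 large): medium effect.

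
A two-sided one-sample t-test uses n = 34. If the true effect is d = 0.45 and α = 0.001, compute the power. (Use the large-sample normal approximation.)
Power ≈ 0.25

Power calculation (one-sample t-test, normal approximation):
z_β = d · √n - z_{α/2}
z_β = 0.45 · √34 - 3.291
z_β = 0.45 · 5.831 - 3.291
z_β = -0.667

Power = Φ(z_β) = Φ(-0.667) ≈ 0.253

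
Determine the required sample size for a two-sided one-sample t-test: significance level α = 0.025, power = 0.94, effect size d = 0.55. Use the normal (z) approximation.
n = 48

Sample size formula (one-sample t-test, normal approximation):
n = ((z_{α/2} + z_β) / d)²

z_{α/2} = 2.241 (for α = 0.025, two-sided)
z_β = 1.555 (for power = 0.94)
d = 0.55

n = ((2.241 + 1.555) / 0.55)²
n = (6.902)²
n ≈ 47.64
Round up to the next whole number: n = 48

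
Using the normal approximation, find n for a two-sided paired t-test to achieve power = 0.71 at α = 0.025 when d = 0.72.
n = 16 pairs

Sample size formula (paired t-test, normal approximation):
n = ((z_{α/2} + z_β) / d)²

z_{α/2} = 2.241 (for α = 0.025, two-sided)
z_β = 0.553 (for power = 0.71)
d = 0.72

n = ((2.241 + 0.553) / 0.72)²
n = (3.881)²
n ≈ 15.06
Round up to the next whole number: n = 16 pairs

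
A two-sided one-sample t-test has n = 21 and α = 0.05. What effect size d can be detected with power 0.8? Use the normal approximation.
d ≈ 0.61

Minimum detectable effect (one-sample t-test, normal approximation):
d = (z_{α/2} + z_β) / √n
d = (1.960 + 0.842) / √21
d = 2.802 / 4.583
d ≈ 0.61

By Cohen's convention (0.2 small / 0.5 medium / 0.8 large): medium effect.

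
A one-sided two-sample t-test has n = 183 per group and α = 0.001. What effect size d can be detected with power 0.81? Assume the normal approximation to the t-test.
d ≈ 0.41

Minimum detectable effect (two-sample t-test, normal approximation):
d = (z_α + z_β) / √(n/2)
d = (3.090 + 0.878) / √(183/2)
d = 3.968 / 9.566
d ≈ 0.41

By Cohen's convention (0.2 small / 0.5 medium / 0.8 large): small effect.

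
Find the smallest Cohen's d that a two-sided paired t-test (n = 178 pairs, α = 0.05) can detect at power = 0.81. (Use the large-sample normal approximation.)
d ≈ 0.21

Minimum detectable effect (paired t-test, normal approximation):
d = (z_{α/2} + z_β) / √n
d = (1.960 + 0.878) / √178
d = 2.838 / 13.342
d ≈ 0.21

By Cohen's convention (0.2 small / 0.5 medium / 0.8 large): small effect.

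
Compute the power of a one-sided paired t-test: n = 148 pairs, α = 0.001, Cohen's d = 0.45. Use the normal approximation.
Power ≈ 0.99

Power calculation (paired t-test, normal approximation):
z_β = d · √n - z_α
z_β = 0.45 · √148 - 3.090
z_β = 0.45 · 12.166 - 3.090
z_β = 2.384

Power = Φ(z_β) = Φ(2.384) ≈ 0.991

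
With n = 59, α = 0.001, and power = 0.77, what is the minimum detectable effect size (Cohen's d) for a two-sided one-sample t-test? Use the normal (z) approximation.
d ≈ 0.52

Minimum detectable effect (one-sample t-test, normal approximation):
d = (z_{α/2} + z_β) / √n
d = (3.291 + 0.739) / √59
d = 4.029 / 7.681
d ≈ 0.52

By Cohen's convention (0.2 small / 0.5 medium / 0.8 large): medium effect.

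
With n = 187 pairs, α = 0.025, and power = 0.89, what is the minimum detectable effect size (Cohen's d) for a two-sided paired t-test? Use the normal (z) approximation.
d ≈ 0.25

Minimum detectable effect (paired t-test, normal approximation):
d = (z_{α/2} + z_β) / √n
d = (2.241 + 1.227) / √187
d = 3.468 / 13.675
d ≈ 0.25

By Cohen's convention (0.2 small / 0.5 medium / 0.8 large): small effect.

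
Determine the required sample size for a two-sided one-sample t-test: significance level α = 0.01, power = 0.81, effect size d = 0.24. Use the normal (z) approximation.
n = 208

Sample size formula (one-sample t-test, normal approximation):
n = ((z_{α/2} + z_β) / d)²

z_{α/2} = 2.576 (for α = 0.01, two-sided)
z_β = 0.878 (for power = 0.81)
d = 0.24

n = ((2.576 + 0.878) / 0.24)²
n = (14.392)²
n ≈ 207.13
Round up to the next whole number: n = 208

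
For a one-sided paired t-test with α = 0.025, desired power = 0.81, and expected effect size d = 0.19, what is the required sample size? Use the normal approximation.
n = 224 pairs

Sample size formula (paired t-test, normal approximation):
n = ((z_α + z_β) / d)²

z_α = 1.960 (for α = 0.025, one-sided)
z_β = 0.878 (for power = 0.81)
d = 0.19

n = ((1.960 + 0.878) / 0.19)²
n = (14.937)²
n ≈ 223.11
Round up to the next whole number: n = 224 pairs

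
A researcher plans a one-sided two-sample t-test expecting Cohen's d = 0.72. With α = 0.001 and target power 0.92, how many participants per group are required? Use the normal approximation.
n = 78 per group

Sample size formula (two-sample t-test, normal approximation):
n = 2 · ((z_α + z_β) / d)²

z_α = 3.090 (for α = 0.001, one-sided)
z_β = 1.405 (for power = 0.92)
d = 0.72

n = 2 · ((3.090 + 1.405) / 0.72)²
n = 2 · (6.243)²
n ≈ 77.95
Round up to the next whole number: n = 78 per group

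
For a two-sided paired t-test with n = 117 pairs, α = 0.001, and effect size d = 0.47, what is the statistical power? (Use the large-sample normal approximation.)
Power ≈ 0.96

Power calculation (paired t-test, normal approximation):
z_β = d · √n - z_{α/2}
z_β = 0.47 · √117 - 3.291
z_β = 0.47 · 10.817 - 3.291
z_β = 1.793

Power = Φ(z_β) = Φ(1.793) ≈ 0.964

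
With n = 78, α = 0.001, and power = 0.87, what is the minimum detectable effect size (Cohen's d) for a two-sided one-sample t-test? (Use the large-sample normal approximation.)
d ≈ 0.50

Minimum detectable effect (one-sample t-test, normal approximation):
d = (z_{α/2} + z_β) / √n
d = (3.291 + 1.126) / √78
d = 4.417 / 8.832
d ≈ 0.50

By Cohen's convention (0.2 small / 0.5 medium / 0.8 large): medium effect.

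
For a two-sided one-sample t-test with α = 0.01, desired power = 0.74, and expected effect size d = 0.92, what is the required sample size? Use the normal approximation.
n = 13

Sample size formula (one-sample t-test, normal approximation):
n = ((z_{α/2} + z_β) / d)²

z_{α/2} = 2.576 (for α = 0.01, two-sided)
z_β = 0.643 (for power = 0.74)
d = 0.92

n = ((2.576 + 0.643) / 0.92)²
n = (3.499)²
n ≈ 12.24
Round up to the next whole number: n = 13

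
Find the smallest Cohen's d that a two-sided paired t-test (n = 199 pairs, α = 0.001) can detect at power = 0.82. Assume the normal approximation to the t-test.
d ≈ 0.30

Minimum detectable effect (paired t-test, normal approximation):
d = (z_{α/2} + z_β) / √n
d = (3.291 + 0.915) / √199
d = 4.206 / 14.107
d ≈ 0.30

By Cohen's convention (0.2 small / 0.5 medium / 0.8 large): small effect.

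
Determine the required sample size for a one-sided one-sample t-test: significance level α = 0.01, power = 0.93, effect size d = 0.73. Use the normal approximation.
n = 28

Sample size formula (one-sample t-test, normal approximation):
n = ((z_α + z_β) / d)²

z_α = 2.326 (for α = 0.01, one-sided)
z_β = 1.476 (for power = 0.93)
d = 0.73

n = ((2.326 + 1.476) / 0.73)²
n = (5.208)²
n ≈ 27.12
Round up to the next whole number: n = 28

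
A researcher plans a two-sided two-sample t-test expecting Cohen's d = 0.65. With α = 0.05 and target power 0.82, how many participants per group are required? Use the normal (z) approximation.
n = 40 per group

Sample size formula (two-sample t-test, normal approximation):
n = 2 · ((z_{α/2} + z_β) / d)²

z_{α/2} = 1.960 (for α = 0.05, two-sided)
z_β = 0.915 (for power = 0.82)
d = 0.65

n = 2 · ((1.960 + 0.915) / 0.65)²
n = 2 · (4.423)²
n ≈ 39.13
Round up to the next whole number: n = 40 per group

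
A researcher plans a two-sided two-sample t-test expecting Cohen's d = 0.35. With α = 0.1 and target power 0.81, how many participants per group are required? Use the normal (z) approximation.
n = 104 per group

Sample size formula (two-sample t-test, normal approximation):
n = 2 · ((z_{α/2} + z_β) / d)²

z_{α/2} = 1.645 (for α = 0.1, two-sided)
z_β = 0.878 (for power = 0.81)
d = 0.35

n = 2 · ((1.645 + 0.878) / 0.35)²
n = 2 · (7.209)²
n ≈ 103.94
Round up to the next whole number: n = 104 per group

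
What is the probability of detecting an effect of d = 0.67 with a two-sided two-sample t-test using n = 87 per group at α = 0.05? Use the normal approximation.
Power ≈ 0.99

Power calculation (two-sample t-test, normal approximation):
z_β = d · √(n/2) - z_{α/2}
z_β = 0.67 · √(87/2) - 1.960
z_β = 0.67 · 6.595 - 1.960
z_β = 2.459

Power = Φ(z_β) = Φ(2.459) ≈ 0.993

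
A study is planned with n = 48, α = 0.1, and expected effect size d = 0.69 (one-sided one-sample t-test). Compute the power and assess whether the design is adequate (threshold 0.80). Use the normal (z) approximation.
Power ≈ 1.00; the study is adequately powered (power ≥ 0.80)

Power calculation (one-sample t-test, normal approximation):
z_β = d · √n - z_α
z_β = 0.69 · √48 - 1.282
z_β = 0.69 · 6.928 - 1.282
z_β = 3.499

Power = Φ(z_β) = Φ(3.499) ≈ 1.000

Effect size d = 0.69 is medium by Cohen's convention (0.2/0.5/0.8).

Threshold: power ≥ 0.80 is conventionally adequate.
Power ≈ 1.00 → the study is adequately powered (power ≥ 0.80).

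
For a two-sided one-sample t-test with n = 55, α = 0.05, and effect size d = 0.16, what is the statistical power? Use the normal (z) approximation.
Power ≈ 0.22

Power calculation (one-sample t-test, normal approximation):
z_β = d · √n - z_{α/2}
z_β = 0.16 · √55 - 1.960
z_β = 0.16 · 7.416 - 1.960
z_β = -0.773

Power = Φ(z_β) = Φ(-0.773) ≈ 0.220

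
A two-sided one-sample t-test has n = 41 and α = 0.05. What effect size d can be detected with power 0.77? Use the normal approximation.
d ≈ 0.42

Minimum detectable effect (one-sample t-test, normal approximation):
d = (z_{α/2} + z_β) / √n
d = (1.960 + 0.739) / √41
d = 2.699 / 6.403
d ≈ 0.42

By Cohen's convention (0.2 small / 0.5 medium / 0.8 large): small effect.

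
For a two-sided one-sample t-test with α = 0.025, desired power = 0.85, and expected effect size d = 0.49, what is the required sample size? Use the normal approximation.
n = 45

Sample size formula (one-sample t-test, normal approximation):
n = ((z_{α/2} + z_β) / d)²

z_{α/2} = 2.241 (for α = 0.025, two-sided)
z_β = 1.036 (for power = 0.85)
d = 0.49

n = ((2.241 + 1.036) / 0.49)²
n = (6.688)²
n ≈ 44.73
Round up to the next whole number: n = 45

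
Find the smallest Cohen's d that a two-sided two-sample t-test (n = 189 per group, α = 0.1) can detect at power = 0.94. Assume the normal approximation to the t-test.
d ≈ 0.33

Minimum detectable effect (two-sample t-test, normal approximation):
d = (z_{α/2} + z_β) / √(n/2)
d = (1.645 + 1.555) / √(189/2)
d = 3.200 / 9.721
d ≈ 0.33

By Cohen's convention (0.2 small / 0.5 medium / 0.8 large): small effect.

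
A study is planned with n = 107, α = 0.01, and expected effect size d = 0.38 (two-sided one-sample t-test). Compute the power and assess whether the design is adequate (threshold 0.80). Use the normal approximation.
Power ≈ 0.91; the study is adequately powered (power ≥ 0.80)

Power calculation (one-sample t-test, normal approximation):
z_β = d · √n - z_{α/2}
z_β = 0.38 · √107 - 2.576
z_β = 0.38 · 10.344 - 2.576
z_β = 1.355

Power = Φ(z_β) = Φ(1.355) ≈ 0.912

Effect size d = 0.38 is small by Cohen's convention (0.2/0.5/0.8).

Threshold: power ≥ 0.80 is conventionally adequate.
Power ≈ 0.91 → the study is adequately powered (power ≥ 0.80).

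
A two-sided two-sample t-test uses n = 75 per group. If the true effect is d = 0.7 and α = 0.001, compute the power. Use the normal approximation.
Power ≈ 0.84

Power calculation (two-sample t-test, normal approximation):
z_β = d · √(n/2) - z_{α/2}
z_β = 0.7 · √(75/2) - 3.291
z_β = 0.7 · 6.124 - 3.291
z_β = 0.996

Power = Φ(z_β) = Φ(0.996) ≈ 0.840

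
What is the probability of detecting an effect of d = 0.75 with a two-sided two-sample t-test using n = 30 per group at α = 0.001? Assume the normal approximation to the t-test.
Power ≈ 0.35

Power calculation (two-sample t-test, normal approximation):
z_β = d · √(n/2) - z_{α/2}
z_β = 0.75 · √(30/2) - 3.291
z_β = 0.75 · 3.873 - 3.291
z_β = -0.386

Power = Φ(z_β) = Φ(-0.386) ≈ 0.350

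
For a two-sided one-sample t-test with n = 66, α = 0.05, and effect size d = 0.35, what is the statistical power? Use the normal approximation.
Power ≈ 0.81

Power calculation (one-sample t-test, normal approximation):
z_β = d · √n - z_{α/2}
z_β = 0.35 · √66 - 1.960
z_β = 0.35 · 8.124 - 1.960
z_β = 0.883

Power = Φ(z_β) = Φ(0.883) ≈ 0.812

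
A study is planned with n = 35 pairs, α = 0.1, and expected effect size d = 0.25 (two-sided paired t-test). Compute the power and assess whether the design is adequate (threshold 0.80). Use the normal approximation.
Power ≈ 0.43; the study is underpowered (power < 0.80)

Power calculation (paired t-test, normal approximation):
z_β = d · √n - z_{α/2}
z_β = 0.25 · √35 - 1.645
z_β = 0.25 · 5.916 - 1.645
z_β = -0.166

Power = Φ(z_β) = Φ(-0.166) ≈ 0.434

Effect size d = 0.25 is small by Cohen's convention (0.2/0.5/0.8).

Threshold: power ≥ 0.80 is conventionally adequate.
Power ≈ 0.43 → the study is underpowered (power < 0.80).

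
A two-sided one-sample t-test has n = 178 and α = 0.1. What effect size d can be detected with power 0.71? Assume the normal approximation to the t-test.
d ≈ 0.16

Minimum detectable effect (one-sample t-test, normal approximation):
d = (z_{α/2} + z_β) / √n
d = (1.645 + 0.553) / √178
d = 2.198 / 13.342
d ≈ 0.16

By Cohen's convention (0.2 small / 0.5 medium / 0.8 large): very small effect.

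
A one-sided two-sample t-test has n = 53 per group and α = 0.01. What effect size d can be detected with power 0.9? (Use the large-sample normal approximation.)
d ≈ 0.70

Minimum detectable effect (two-sample t-test, normal approximation):
d = (z_α + z_β) / √(n/2)
d = (2.326 + 1.282) / √(53/2)
d = 3.608 / 5.148
d ≈ 0.70

By Cohen's convention (0.2 small / 0.5 medium / 0.8 large): medium effect.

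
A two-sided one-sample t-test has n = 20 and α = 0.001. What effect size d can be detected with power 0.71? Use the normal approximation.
d ≈ 0.86

Minimum detectable effect (one-sample t-test, normal approximation):
d = (z_{α/2} + z_β) / √n
d = (3.291 + 0.553) / √20
d = 3.844 / 4.472
d ≈ 0.86

By Cohen's convention (0.2 small / 0.5 medium / 0.8 large): large effect.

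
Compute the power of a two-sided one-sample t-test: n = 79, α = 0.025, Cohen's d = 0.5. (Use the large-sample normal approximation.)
Power ≈ 0.99

Power calculation (one-sample t-test, normal approximation):
z_β = d · √n - z_{α/2}
z_β = 0.5 · √79 - 2.241
z_β = 0.5 · 8.888 - 2.241
z_β = 2.203

Power = Φ(z_β) = Φ(2.203) ≈ 0.986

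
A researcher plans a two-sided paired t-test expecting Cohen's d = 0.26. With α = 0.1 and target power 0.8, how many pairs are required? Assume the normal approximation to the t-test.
n = 92 pairs

Sample size formula (paired t-test, normal approximation):
n = ((z_{α/2} + z_β) / d)²

z_{α/2} = 1.645 (for α = 0.1, two-sided)
z_β = 0.842 (for power = 0.8)
d = 0.26

n = ((1.645 + 0.842) / 0.26)²
n = (9.565)²
n ≈ 91.49
Round up to the next whole number: n = 92 pairs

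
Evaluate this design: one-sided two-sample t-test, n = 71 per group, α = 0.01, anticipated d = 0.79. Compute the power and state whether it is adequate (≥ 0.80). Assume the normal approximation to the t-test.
Power ≈ 0.99; the study is adequately powered (power ≥ 0.80)

Power calculation (two-sample t-test, normal approximation):
z_β = d · √(n/2) - z_α
z_β = 0.79 · √(71/2) - 2.326
z_β = 0.79 · 5.958 - 2.326
z_β = 2.381

Power = Φ(z_β) = Φ(2.381) ≈ 0.991

Effect size d = 0.79 is medium by Cohen's convention (0.2/0.5/0.8).

Threshold: power ≥ 0.80 is conventionally adequate.
Power ≈ 0.99 → the study is adequately powered (power ≥ 0.80).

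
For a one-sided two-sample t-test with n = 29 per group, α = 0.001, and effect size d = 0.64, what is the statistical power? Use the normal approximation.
Power ≈ 0.26

Power calculation (two-sample t-test, normal approximation):
z_β = d · √(n/2) - z_α
z_β = 0.64 · √(29/2) - 3.090
z_β = 0.64 · 3.808 - 3.090
z_β = -0.653

Power = Φ(z_β) = Φ(-0.653) ≈ 0.257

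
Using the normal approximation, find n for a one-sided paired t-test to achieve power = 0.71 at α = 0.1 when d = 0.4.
n = 22 pairs

Sample size formula (paired t-test, normal approximation):
n = ((z_α + z_β) / d)²

z_α = 1.282 (for α = 0.1, one-sided)
z_β = 0.553 (for power = 0.71)
d = 0.4

n = ((1.282 + 0.553) / 0.4)²
n = (4.588)²
n ≈ 21.05
Round up to the next whole number: n = 22 pairs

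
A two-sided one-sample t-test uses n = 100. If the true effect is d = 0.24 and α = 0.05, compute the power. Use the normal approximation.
Power ≈ 0.67

Power calculation (one-sample t-test, normal approximation):
z_β = d · √n - z_{α/2}
z_β = 0.24 · √100 - 1.960
z_β = 0.24 · 10.000 - 1.960
z_β = 0.440

Power = Φ(z_β) = Φ(0.440) ≈ 0.670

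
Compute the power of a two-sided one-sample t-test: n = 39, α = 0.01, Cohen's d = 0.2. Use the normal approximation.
Power ≈ 0.09

Power calculation (one-sample t-test, normal approximation):
z_β = d · √n - z_{α/2}
z_β = 0.2 · √39 - 2.576
z_β = 0.2 · 6.245 - 2.576
z_β = -1.327

Power = Φ(z_β) = Φ(-1.327) ≈ 0.092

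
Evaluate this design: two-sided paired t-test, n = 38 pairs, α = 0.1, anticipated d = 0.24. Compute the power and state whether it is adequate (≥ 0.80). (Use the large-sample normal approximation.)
Power ≈ 0.43; the study is underpowered (power < 0.80)

Power calculation (paired t-test, normal approximation):
z_β = d · √n - z_{α/2}
z_β = 0.24 · √38 - 1.645
z_β = 0.24 · 6.164 - 1.645
z_β = -0.165

Power = Φ(z_β) = Φ(-0.165) ≈ 0.434

Effect size d = 0.24 is small by Cohen's convention (0.2/0.5/0.8).

Threshold: power ≥ 0.80 is conventionally adequate.
Power ≈ 0.43 → the study is underpowered (power < 0.80).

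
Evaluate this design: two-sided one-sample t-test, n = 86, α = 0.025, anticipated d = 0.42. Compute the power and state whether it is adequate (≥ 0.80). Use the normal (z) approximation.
Power ≈ 0.95; the study is adequately powered (power ≥ 0.80)

Power calculation (one-sample t-test, normal approximation):
z_β = d · √n - z_{α/2}
z_β = 0.42 · √86 - 2.241
z_β = 0.42 · 9.274 - 2.241
z_β = 1.654

Power = Φ(z_β) = Φ(1.654) ≈ 0.951

Effect size d = 0.42 is small by Cohen's convention (0.2/0.5/0.8).

Threshold: power ≥ 0.80 is conventionally adequate.
Power ≈ 0.95 → the study is adequately powered (power ≥ 0.80).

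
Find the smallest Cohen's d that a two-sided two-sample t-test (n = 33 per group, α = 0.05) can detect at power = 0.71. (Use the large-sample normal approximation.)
d ≈ 0.62

Minimum detectable effect (two-sample t-test, normal approximation):
d = (z_{α/2} + z_β) / √(n/2)
d = (1.960 + 0.553) / √(33/2)
d = 2.513 / 4.062
d ≈ 0.62

By Cohen's convention (0.2 small / 0.5 medium / 0.8 large): medium effect.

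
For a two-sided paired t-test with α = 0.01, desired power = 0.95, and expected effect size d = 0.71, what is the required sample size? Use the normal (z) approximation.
n = 36 pairs

Sample size formula (paired t-test, normal approximation):
n = ((z_{α/2} + z_β) / d)²

z_{α/2} = 2.576 (for α = 0.01, two-sided)
z_β = 1.645 (for power = 0.95)
d = 0.71

n = ((2.576 + 1.645) / 0.71)²
n = (5.945)²
n ≈ 35.34
Round up to the next whole number: n = 36 pairs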